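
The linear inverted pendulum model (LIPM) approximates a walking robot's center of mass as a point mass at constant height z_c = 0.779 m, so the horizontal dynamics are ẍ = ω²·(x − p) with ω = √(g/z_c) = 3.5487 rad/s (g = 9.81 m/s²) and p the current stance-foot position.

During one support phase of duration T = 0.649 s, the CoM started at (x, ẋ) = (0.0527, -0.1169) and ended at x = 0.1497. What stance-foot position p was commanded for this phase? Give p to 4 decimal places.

p = -0.0115

ωT = 3.5487·0.649 = 2.303106; cosh(ωT) = 5.052581, sinh(ωT) = 4.952633
x(T) = p + (x₀−p)·cosh(ωT) + (ẋ₀/ω)·sinh(ωT) ⇒ p·(1 − cosh) = x(T) − x₀·cosh − (ẋ₀/ω)·sinh
numerator   = 0.1497 − (0.0527)·5.052581 − (-0.1169/3.5487)·4.952633 = 0.046577
denominator = 1 − 5.052581 = -4.052581
p = 0.046577 / -4.052581 = -0.0115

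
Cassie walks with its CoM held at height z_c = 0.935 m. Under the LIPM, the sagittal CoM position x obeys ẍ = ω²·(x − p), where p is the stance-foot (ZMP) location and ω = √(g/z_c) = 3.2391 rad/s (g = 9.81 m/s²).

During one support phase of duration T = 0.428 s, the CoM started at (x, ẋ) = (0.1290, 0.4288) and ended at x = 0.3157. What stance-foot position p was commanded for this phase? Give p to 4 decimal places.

p = 0.1837

ωT = 3.2391·0.428 = 1.386335; cosh(ωT) = 2.125076, sinh(ωT) = 1.875086
x(T) = p + (x₀−p)·cosh(ωT) + (ẋ₀/ω)·sinh(ωT) ⇒ p·(1 − cosh) = x(T) − x₀·cosh − (ẋ₀/ω)·sinh
numerator   = 0.3157 − (0.1290)·2.125076 − (0.4288/3.2391)·1.875086 = -0.206663
denominator = 1 − 2.125076 = -1.125076
p = -0.206663 / -1.125076 = 0.1837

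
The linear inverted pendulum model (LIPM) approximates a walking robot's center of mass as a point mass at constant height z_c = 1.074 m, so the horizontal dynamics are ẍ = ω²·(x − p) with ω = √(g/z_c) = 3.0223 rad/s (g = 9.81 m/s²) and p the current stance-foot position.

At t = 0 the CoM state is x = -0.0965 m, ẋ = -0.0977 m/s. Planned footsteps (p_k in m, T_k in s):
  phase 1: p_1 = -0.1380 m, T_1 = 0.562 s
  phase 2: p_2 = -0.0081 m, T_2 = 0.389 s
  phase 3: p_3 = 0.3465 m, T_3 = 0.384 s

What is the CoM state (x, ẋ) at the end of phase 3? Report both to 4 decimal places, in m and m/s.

x = -0.6930, ẋ = -2.7719

phase 1: p=-0.1380, T=0.562, ωT=1.698533, cosh=2.824436, sinh=2.641485; start (x,ẋ)=(-0.096500, -0.097700) → end (x,ẋ)=(-0.106176, 0.055362)
phase 2: p=-0.0081, T=0.389, ωT=1.175675, cosh=1.774470, sinh=1.465859; start (x,ẋ)=(-0.106176, 0.055362) → end (x,ẋ)=(-0.155281, -0.336262)
phase 3: p=0.3465, T=0.384, ωT=1.160563, cosh=1.752520, sinh=1.439210; start (x,ẋ)=(-0.155281, -0.336262) → end (x,ẋ)=(-0.693008, -2.771915)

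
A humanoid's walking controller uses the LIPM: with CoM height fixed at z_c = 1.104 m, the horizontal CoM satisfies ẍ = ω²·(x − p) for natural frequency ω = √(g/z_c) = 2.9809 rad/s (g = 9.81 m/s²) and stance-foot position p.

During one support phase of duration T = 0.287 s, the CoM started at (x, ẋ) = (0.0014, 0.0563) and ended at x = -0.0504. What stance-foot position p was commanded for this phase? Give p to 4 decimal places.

p = 0.1814

ωT = 2.9809·0.287 = 0.855518; cosh(ωT) = 1.388828, sinh(ωT) = 0.963765
x(T) = p + (x₀−p)·cosh(ωT) + (ẋ₀/ω)·sinh(ωT) ⇒ p·(1 − cosh) = x(T) − x₀·cosh − (ẋ₀/ω)·sinh
numerator   = -0.0504 − (0.0014)·1.388828 − (0.0563/2.9809)·0.963765 = -0.070547
denominator = 1 − 1.388828 = -0.388828
p = -0.070547 / -0.388828 = 0.1814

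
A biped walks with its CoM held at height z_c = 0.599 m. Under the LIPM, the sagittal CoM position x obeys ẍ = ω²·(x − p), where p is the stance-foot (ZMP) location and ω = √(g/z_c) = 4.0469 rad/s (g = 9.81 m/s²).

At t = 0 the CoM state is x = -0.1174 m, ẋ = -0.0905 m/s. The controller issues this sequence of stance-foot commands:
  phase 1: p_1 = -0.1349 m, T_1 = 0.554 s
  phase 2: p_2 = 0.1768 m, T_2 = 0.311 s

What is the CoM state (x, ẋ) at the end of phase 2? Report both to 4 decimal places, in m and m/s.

x = -0.4961, ẋ = -2.3697

phase 1: p=-0.1349, T=0.554, ωT=2.241983, cosh=4.759110, sinh=4.652863; start (x,ẋ)=(-0.117400, -0.090500) → end (x,ẋ)=(-0.155667, -0.101180)
phase 2: p=0.1768, T=0.311, ωT=1.258586, cosh=1.902248, sinh=1.618192; start (x,ẋ)=(-0.155667, -0.101180) → end (x,ẋ)=(-0.496092, -2.369681)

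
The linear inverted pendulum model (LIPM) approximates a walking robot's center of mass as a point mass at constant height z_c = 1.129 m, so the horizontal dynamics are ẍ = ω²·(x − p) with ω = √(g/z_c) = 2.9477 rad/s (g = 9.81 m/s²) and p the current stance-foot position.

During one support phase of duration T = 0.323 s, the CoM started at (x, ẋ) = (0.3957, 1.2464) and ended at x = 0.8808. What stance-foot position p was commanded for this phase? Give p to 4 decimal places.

ωT = 2.9477·0.323 = 0.952107; cosh(ωT) = 1.488545, sinh(ωT) = 1.102618
x(T) = p + (x₀−p)·cosh(ωT) + (ẋ₀/ω)·sinh(ωT) ⇒ p·(1 − cosh) = x(T) − x₀·cosh − (ẋ₀/ω)·sinh
numerator   = 0.8808 − (0.3957)·1.488545 − (1.2464/2.9477)·1.102618 = -0.174447
denominator = 1 − 1.488545 = -0.488545
p = -0.174447 / -0.488545 = 0.3571

p = 0.3571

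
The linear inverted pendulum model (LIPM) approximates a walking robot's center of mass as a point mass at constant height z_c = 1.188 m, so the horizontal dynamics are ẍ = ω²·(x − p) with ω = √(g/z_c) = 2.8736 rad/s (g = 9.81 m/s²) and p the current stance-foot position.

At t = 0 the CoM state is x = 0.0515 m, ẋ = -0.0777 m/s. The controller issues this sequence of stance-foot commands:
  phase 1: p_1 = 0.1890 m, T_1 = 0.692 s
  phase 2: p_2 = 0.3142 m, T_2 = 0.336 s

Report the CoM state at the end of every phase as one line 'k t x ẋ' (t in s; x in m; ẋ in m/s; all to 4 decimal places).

1 0.6920 -0.4195 -1.7052
2 1.0280 -1.4552 -4.9309

phase 1: p=0.1890, T=0.692, ωT=1.988531, cosh=3.720846, sinh=3.583950; start (x,ẋ)=(0.051500, -0.077700) → end (x,ẋ)=(-0.419524, -1.705200)
phase 2: p=0.3142, T=0.336, ωT=0.965530, cosh=1.503480, sinh=1.122698; start (x,ẋ)=(-0.419524, -1.705200) → end (x,ẋ)=(-1.455150, -4.930863)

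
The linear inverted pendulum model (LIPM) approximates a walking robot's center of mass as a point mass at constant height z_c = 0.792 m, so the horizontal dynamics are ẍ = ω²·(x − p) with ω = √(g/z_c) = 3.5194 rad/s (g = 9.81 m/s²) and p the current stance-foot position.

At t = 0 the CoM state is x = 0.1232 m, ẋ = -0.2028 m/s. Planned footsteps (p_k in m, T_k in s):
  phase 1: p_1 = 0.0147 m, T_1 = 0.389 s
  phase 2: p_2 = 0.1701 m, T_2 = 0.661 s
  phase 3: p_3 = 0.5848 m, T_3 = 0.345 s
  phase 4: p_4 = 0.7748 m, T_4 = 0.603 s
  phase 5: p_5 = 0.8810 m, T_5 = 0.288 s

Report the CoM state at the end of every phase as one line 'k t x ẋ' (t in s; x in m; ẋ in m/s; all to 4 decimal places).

1 0.3890 0.1358 0.2776
2 1.0500 0.3931 0.8236
3 1.3950 0.5928 0.4730
4 1.9980 0.5571 -0.6328
5 2.2860 0.1609 -2.3504

phase 1: p=0.0147, T=0.389, ωT=1.369047, cosh=2.092975, sinh=1.838626; start (x,ẋ)=(0.123200, -0.202800) → end (x,ẋ)=(0.135840, 0.277633)
phase 2: p=0.1701, T=0.661, ωT=2.326323, cosh=5.168939, sinh=5.071284; start (x,ẋ)=(0.135840, 0.277633) → end (x,ẋ)=(0.393067, 0.823596)
phase 3: p=0.5848, T=0.345, ωT=1.214193, cosh=1.832262, sinh=1.535313; start (x,ẋ)=(0.393067, 0.823596) → end (x,ẋ)=(0.592782, 0.473035)
phase 4: p=0.7748, T=0.603, ωT=2.122198, cosh=4.234620, sinh=4.114852; start (x,ẋ)=(0.592782, 0.473035) → end (x,ẋ)=(0.557092, -0.632826)
phase 5: p=0.8810, T=0.288, ωT=1.013587, cosh=1.559191, sinh=1.196276; start (x,ẋ)=(0.557092, -0.632826) → end (x,ẋ)=(0.160861, -2.350408)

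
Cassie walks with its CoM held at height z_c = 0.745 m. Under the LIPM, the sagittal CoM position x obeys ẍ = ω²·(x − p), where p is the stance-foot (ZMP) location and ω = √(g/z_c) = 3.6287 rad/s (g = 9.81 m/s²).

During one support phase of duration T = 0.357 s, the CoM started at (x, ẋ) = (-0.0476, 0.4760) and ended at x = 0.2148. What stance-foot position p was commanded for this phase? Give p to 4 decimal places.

ωT = 3.6287·0.357 = 1.295446; cosh(ωT) = 1.963200, sinh(ωT) = 1.689424
x(T) = p + (x₀−p)·cosh(ωT) + (ẋ₀/ω)·sinh(ωT) ⇒ p·(1 − cosh) = x(T) − x₀·cosh − (ẋ₀/ω)·sinh
numerator   = 0.2148 − (-0.0476)·1.963200 − (0.4760/3.6287)·1.689424 = 0.086636
denominator = 1 − 1.963200 = -0.963200
p = 0.086636 / -0.963200 = -0.0899

p = -0.0899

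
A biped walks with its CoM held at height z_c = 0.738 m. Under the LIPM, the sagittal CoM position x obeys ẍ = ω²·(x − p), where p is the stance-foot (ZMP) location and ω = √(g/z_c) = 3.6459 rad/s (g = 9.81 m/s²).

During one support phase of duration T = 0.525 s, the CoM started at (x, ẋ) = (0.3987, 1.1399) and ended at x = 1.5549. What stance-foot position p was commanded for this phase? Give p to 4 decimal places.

ωT = 3.6459·0.525 = 1.914098; cosh(ωT) = 3.464146, sinh(ωT) = 3.316671
x(T) = p + (x₀−p)·cosh(ωT) + (ẋ₀/ω)·sinh(ωT) ⇒ p·(1 − cosh) = x(T) − x₀·cosh − (ẋ₀/ω)·sinh
numerator   = 1.5549 − (0.3987)·3.464146 − (1.1399/3.6459)·3.316671 = -0.863220
denominator = 1 − 3.464146 = -2.464146
p = -0.863220 / -2.464146 = 0.3503

p = 0.3503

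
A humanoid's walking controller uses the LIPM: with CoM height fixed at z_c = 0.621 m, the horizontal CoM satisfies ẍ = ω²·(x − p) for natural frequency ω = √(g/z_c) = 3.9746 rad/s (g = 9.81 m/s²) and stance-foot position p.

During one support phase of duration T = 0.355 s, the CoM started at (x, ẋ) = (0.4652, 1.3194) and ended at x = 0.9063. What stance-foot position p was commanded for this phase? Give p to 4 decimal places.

p = 0.6349

ωT = 3.9746·0.355 = 1.410983; cosh(ωT) = 2.171944, sinh(ωT) = 1.928040
x(T) = p + (x₀−p)·cosh(ωT) + (ẋ₀/ω)·sinh(ωT) ⇒ p·(1 − cosh) = x(T) − x₀·cosh − (ẋ₀/ω)·sinh
numerator   = 0.9063 − (0.4652)·2.171944 − (1.3194/3.9746)·1.928040 = -0.744116
denominator = 1 − 2.171944 = -1.171944
p = -0.744116 / -1.171944 = 0.6349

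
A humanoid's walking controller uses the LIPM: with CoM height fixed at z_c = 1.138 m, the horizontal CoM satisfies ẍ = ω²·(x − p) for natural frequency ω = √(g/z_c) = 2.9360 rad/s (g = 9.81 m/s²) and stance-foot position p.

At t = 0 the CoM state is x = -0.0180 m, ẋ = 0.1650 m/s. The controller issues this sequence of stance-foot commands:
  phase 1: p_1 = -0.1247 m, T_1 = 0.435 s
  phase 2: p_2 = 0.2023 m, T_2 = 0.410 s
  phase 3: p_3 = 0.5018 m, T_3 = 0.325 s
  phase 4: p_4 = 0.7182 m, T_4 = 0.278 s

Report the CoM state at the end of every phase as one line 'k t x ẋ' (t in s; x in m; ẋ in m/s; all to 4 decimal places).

phase 1: p=-0.1247, T=0.435, ωT=1.277160, cosh=1.932634, sinh=1.653806; start (x,ẋ)=(-0.018000, 0.165000) → end (x,ẋ)=(0.174454, 0.836974)
phase 2: p=0.2023, T=0.410, ωT=1.203760, cosh=1.816344, sinh=1.516280; start (x,ẋ)=(0.174454, 0.836974) → end (x,ẋ)=(0.583973, 1.396269)
phase 3: p=0.5018, T=0.325, ωT=0.954200, cosh=1.490856, sinh=1.105736; start (x,ẋ)=(0.583973, 1.396269) → end (x,ẋ)=(1.150161, 2.348406)
phase 4: p=0.7182, T=0.278, ωT=0.816208, cosh=1.352006, sinh=0.909901; start (x,ẋ)=(1.150161, 2.348406) → end (x,ẋ)=(2.030012, 4.329029)

1 0.4350 0.1745 0.8370
2 0.8450 0.5840 1.3963
3 1.1700 1.1502 2.3484
4 1.4480 2.0300 4.3290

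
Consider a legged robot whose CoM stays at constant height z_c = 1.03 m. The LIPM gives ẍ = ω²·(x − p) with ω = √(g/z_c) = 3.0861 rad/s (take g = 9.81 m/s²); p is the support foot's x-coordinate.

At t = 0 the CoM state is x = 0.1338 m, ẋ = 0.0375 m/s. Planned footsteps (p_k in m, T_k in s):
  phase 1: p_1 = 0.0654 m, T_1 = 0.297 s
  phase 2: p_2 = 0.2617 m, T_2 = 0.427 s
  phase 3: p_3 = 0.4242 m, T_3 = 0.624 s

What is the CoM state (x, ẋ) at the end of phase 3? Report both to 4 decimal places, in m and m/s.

phase 1: p=0.0654, T=0.297, ωT=0.916572, cosh=1.450295, sinh=1.050407; start (x,ẋ)=(0.133800, 0.037500) → end (x,ẋ)=(0.177364, 0.276116)
phase 2: p=0.2617, T=0.427, ωT=1.317765, cosh=2.001398, sinh=1.733665; start (x,ẋ)=(0.177364, 0.276116) → end (x,ẋ)=(0.248022, 0.101398)
phase 3: p=0.4242, T=0.624, ωT=1.925726, cosh=3.502950, sinh=3.357180; start (x,ẋ)=(0.248022, 0.101398) → end (x,ẋ)=(-0.082637, -1.470114)

x = -0.0826, ẋ = -1.4701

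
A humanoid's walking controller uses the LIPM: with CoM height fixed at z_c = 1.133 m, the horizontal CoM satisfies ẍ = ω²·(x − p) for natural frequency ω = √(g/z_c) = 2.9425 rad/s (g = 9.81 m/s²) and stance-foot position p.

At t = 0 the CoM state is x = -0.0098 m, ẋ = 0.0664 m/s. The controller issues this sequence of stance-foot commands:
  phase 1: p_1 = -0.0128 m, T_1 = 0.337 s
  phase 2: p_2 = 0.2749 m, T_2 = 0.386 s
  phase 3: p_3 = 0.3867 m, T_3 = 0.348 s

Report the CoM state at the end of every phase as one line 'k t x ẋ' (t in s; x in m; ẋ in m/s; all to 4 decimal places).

phase 1: p=-0.0128, T=0.337, ωT=0.991623, cosh=1.533289, sinh=1.162315; start (x,ẋ)=(-0.009800, 0.066400) → end (x,ẋ)=(0.018028, 0.112071)
phase 2: p=0.2749, T=0.386, ωT=1.135805, cosh=1.717421, sinh=1.396258; start (x,ẋ)=(0.018028, 0.112071) → end (x,ẋ)=(-0.113077, -0.862881)
phase 3: p=0.3867, T=0.348, ωT=1.023990, cosh=1.571720, sinh=1.212561; start (x,ẋ)=(-0.113077, -0.862881) → end (x,ẋ)=(-0.754391, -3.139395)

1 0.3370 0.0180 0.1121
2 0.7230 -0.1131 -0.8629
3 1.0710 -0.7544 -3.1394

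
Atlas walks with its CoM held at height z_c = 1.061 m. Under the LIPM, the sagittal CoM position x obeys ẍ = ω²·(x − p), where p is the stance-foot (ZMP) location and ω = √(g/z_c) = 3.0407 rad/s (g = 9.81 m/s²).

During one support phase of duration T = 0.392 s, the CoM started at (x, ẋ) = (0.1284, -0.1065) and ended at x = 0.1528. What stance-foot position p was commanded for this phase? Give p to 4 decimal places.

p = 0.0323

ωT = 3.0407·0.392 = 1.191954; cosh(ωT) = 1.798570, sinh(ωT) = 1.494942
x(T) = p + (x₀−p)·cosh(ωT) + (ẋ₀/ω)·sinh(ωT) ⇒ p·(1 − cosh) = x(T) − x₀·cosh − (ẋ₀/ω)·sinh
numerator   = 0.1528 − (0.1284)·1.798570 − (-0.1065/3.0407)·1.494942 = -0.025776
denominator = 1 − 1.798570 = -0.798570
p = -0.025776 / -0.798570 = 0.0323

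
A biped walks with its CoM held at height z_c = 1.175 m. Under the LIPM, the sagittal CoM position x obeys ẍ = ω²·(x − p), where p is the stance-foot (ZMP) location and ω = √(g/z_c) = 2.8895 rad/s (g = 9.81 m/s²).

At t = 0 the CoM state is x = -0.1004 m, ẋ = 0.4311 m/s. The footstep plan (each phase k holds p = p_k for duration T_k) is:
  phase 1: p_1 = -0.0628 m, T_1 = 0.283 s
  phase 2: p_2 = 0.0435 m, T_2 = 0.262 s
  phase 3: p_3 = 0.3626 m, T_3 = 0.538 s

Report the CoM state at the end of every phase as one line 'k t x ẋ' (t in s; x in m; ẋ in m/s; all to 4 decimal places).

phase 1: p=-0.0628, T=0.283, ωT=0.817728, cosh=1.353391, sinh=0.911958; start (x,ẋ)=(-0.100400, 0.431100) → end (x,ẋ)=(0.022372, 0.484367)
phase 2: p=0.0435, T=0.262, ωT=0.757049, cosh=1.300512, sinh=0.831463; start (x,ẋ)=(0.022372, 0.484367) → end (x,ẋ)=(0.155401, 0.579166)
phase 3: p=0.3626, T=0.538, ωT=1.554551, cosh=2.472123, sinh=2.260838; start (x,ẋ)=(0.155401, 0.579166) → end (x,ẋ)=(0.303538, 0.078204)

1 0.2830 0.0224 0.4844
2 0.5450 0.1554 0.5792
3 1.0830 0.3035 0.0782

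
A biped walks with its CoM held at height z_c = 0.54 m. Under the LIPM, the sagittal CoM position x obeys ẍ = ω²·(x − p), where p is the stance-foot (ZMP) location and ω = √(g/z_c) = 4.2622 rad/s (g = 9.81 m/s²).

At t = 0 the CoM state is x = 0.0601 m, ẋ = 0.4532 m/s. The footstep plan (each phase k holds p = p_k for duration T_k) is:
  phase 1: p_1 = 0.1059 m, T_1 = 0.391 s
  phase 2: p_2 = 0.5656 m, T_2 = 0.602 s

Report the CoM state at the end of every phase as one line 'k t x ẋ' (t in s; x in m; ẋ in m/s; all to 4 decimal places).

phase 1: p=0.1059, T=0.391, ωT=1.666520, cosh=2.741309, sinh=2.552406; start (x,ẋ)=(0.060100, 0.453200) → end (x,ẋ)=(0.251746, 0.744109)
phase 2: p=0.5656, T=0.602, ωT=2.565844, cosh=6.544248, sinh=6.467393; start (x,ẋ)=(0.251746, 0.744109) → end (x,ẋ)=(-0.359242, -3.781865)

1 0.3910 0.2517 0.7441
2 0.9930 -0.3592 -3.7819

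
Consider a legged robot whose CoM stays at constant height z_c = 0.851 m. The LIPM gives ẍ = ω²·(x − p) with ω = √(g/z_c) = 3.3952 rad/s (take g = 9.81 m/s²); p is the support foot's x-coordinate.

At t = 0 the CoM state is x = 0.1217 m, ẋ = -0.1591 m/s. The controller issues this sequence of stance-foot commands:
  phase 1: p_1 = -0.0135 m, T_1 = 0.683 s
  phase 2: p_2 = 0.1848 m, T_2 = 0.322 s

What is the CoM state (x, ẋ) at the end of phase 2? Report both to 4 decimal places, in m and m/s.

x = 1.1984, ẋ = 3.6467

phase 1: p=-0.0135, T=0.683, ωT=2.318922, cosh=5.131543, sinh=5.033164; start (x,ẋ)=(0.121700, -0.159100) → end (x,ẋ)=(0.444429, 1.493950)
phase 2: p=0.1848, T=0.322, ωT=1.093254, cosh=1.659547, sinh=1.324423; start (x,ẋ)=(0.444429, 1.493950) → end (x,ẋ)=(1.198437, 3.646749)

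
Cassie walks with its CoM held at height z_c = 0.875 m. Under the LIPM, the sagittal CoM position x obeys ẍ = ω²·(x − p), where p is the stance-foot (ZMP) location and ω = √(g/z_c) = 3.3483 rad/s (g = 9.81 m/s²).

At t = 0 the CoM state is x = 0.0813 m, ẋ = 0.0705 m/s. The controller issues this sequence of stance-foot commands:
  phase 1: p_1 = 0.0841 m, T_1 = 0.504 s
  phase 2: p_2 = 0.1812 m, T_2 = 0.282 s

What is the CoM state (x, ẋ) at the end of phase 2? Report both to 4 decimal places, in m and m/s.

phase 1: p=0.0841, T=0.504, ωT=1.687543, cosh=2.795578, sinh=2.610605; start (x,ẋ)=(0.081300, 0.070500) → end (x,ẋ)=(0.131240, 0.172613)
phase 2: p=0.1812, T=0.282, ωT=0.944221, cosh=1.479896, sinh=1.090913; start (x,ẋ)=(0.131240, 0.172613) → end (x,ẋ)=(0.163503, 0.072960)

x = 0.1635, ẋ = 0.0730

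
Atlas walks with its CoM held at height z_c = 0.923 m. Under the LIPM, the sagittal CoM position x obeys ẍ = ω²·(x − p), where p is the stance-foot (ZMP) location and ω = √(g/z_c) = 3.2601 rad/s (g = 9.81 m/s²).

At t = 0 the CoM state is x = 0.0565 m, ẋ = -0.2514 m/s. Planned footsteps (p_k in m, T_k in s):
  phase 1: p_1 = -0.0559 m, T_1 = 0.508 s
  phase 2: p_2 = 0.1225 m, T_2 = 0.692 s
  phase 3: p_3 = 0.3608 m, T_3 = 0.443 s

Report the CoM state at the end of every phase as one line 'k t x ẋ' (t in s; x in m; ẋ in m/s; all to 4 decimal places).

phase 1: p=-0.0559, T=0.508, ωT=1.656131, cosh=2.714938, sinh=2.524062; start (x,ẋ)=(0.056500, -0.251400) → end (x,ẋ)=(0.054618, 0.242370)
phase 2: p=0.1225, T=0.692, ωT=2.255989, cosh=4.824750, sinh=4.719980; start (x,ẋ)=(0.054618, 0.242370) → end (x,ẋ)=(0.145890, 0.124833)
phase 3: p=0.3608, T=0.443, ωT=1.444224, cosh=2.237246, sinh=2.001317; start (x,ẋ)=(0.145890, 0.124833) → end (x,ẋ)=(-0.043373, -1.122896)

1 0.5080 0.0546 0.2424
2 1.2000 0.1459 0.1248
3 1.6430 -0.0434 -1.1229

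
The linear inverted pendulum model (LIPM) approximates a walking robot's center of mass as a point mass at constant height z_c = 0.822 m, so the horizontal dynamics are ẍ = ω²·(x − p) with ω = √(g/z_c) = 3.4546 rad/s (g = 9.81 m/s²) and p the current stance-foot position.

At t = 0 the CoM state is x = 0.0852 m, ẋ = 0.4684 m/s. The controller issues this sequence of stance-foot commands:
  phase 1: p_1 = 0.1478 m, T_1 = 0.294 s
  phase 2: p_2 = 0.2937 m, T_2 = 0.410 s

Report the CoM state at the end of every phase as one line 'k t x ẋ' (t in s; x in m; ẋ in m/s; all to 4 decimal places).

phase 1: p=0.1478, T=0.294, ωT=1.015652, cosh=1.561665, sinh=1.199499; start (x,ẋ)=(0.085200, 0.468400) → end (x,ẋ)=(0.212677, 0.472083)
phase 2: p=0.2937, T=0.410, ωT=1.416386, cosh=2.182393, sinh=1.939803; start (x,ẋ)=(0.212677, 0.472083) → end (x,ẋ)=(0.381956, 0.487312)

1 0.2940 0.2127 0.4721
2 0.7040 0.3820 0.4873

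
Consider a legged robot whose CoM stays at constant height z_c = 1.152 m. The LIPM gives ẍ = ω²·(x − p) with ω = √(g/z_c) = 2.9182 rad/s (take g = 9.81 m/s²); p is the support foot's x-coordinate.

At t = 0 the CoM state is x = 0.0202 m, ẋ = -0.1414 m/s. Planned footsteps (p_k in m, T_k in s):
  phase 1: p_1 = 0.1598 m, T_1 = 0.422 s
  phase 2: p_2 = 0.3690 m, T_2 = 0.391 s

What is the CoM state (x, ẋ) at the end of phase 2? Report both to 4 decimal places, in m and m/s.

phase 1: p=0.1598, T=0.422, ωT=1.231480, cosh=1.859079, sinh=1.567219; start (x,ẋ)=(0.020200, -0.141400) → end (x,ẋ)=(-0.175666, -0.901329)
phase 2: p=0.3690, T=0.391, ωT=1.141016, cosh=1.724721, sinh=1.405227; start (x,ẋ)=(-0.175666, -0.901329) → end (x,ẋ)=(-1.004422, -3.788071)

x = -1.0044, ẋ = -3.7881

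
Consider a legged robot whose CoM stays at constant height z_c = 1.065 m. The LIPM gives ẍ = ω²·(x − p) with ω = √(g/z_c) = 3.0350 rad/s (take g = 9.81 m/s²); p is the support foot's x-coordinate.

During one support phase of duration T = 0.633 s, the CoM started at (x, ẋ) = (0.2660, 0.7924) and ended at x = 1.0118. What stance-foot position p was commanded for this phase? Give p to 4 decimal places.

ωT = 3.0350·0.633 = 1.921155; cosh(ωT) = 3.487639, sinh(ωT) = 3.341202
x(T) = p + (x₀−p)·cosh(ωT) + (ẋ₀/ω)·sinh(ωT) ⇒ p·(1 − cosh) = x(T) − x₀·cosh − (ẋ₀/ω)·sinh
numerator   = 1.0118 − (0.2660)·3.487639 − (0.7924/3.0350)·3.341202 = -0.788257
denominator = 1 − 3.487639 = -2.487639
p = -0.788257 / -2.487639 = 0.3169

p = 0.3169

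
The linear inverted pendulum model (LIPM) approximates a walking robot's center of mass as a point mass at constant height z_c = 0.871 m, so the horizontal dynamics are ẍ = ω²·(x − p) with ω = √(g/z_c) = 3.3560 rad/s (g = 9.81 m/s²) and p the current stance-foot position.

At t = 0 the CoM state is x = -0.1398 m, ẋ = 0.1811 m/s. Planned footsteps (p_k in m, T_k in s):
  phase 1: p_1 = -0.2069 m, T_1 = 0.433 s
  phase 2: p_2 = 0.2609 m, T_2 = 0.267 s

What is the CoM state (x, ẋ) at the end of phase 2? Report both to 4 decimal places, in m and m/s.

phase 1: p=-0.2069, T=0.433, ωT=1.453148, cosh=2.255194, sinh=2.021361; start (x,ẋ)=(-0.139800, 0.181100) → end (x,ẋ)=(0.053502, 0.863601)
phase 2: p=0.2609, T=0.267, ωT=0.896052, cosh=1.429045, sinh=1.020867; start (x,ẋ)=(0.053502, 0.863601) → end (x,ẋ)=(0.227220, 0.523575)

x = 0.2272, ẋ = 0.5236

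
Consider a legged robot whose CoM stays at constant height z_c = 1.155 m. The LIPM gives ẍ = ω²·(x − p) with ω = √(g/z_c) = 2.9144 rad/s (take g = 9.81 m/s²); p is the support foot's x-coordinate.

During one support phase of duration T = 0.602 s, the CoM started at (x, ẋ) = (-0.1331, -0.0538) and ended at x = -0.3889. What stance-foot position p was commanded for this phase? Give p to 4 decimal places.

ωT = 2.9144·0.602 = 1.754469; cosh(ωT) = 2.976688, sinh(ωT) = 2.803689
x(T) = p + (x₀−p)·cosh(ωT) + (ẋ₀/ω)·sinh(ωT) ⇒ p·(1 − cosh) = x(T) − x₀·cosh − (ẋ₀/ω)·sinh
numerator   = -0.3889 − (-0.1331)·2.976688 − (-0.0538/2.9144)·2.803689 = 0.059053
denominator = 1 − 2.976688 = -1.976688
p = 0.059053 / -1.976688 = -0.0299

p = -0.0299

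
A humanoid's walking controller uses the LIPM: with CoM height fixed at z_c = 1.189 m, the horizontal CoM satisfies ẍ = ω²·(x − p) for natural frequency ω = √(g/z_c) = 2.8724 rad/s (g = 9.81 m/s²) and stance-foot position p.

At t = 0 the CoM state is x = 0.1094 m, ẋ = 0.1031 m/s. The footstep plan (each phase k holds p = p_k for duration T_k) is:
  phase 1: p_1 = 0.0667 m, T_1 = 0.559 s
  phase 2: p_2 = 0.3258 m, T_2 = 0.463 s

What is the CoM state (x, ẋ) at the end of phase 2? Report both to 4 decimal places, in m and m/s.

phase 1: p=0.0667, T=0.559, ωT=1.605672, cosh=2.590979, sinh=2.390225; start (x,ẋ)=(0.109400, 0.103100) → end (x,ẋ)=(0.263128, 0.560295)
phase 2: p=0.3258, T=0.463, ωT=1.329921, cosh=2.022622, sinh=1.758124; start (x,ẋ)=(0.263128, 0.560295) → end (x,ẋ)=(0.541980, 0.816768)

x = 0.5420, ẋ = 0.8168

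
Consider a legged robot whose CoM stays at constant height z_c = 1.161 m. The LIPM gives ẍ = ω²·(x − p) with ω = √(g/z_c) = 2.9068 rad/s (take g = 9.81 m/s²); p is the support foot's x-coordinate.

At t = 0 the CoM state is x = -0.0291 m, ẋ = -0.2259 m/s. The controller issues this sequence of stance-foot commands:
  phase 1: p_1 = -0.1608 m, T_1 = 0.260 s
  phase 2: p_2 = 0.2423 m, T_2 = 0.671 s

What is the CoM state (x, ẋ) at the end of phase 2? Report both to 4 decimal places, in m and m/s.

x = -0.7925, ẋ = -2.8820

phase 1: p=-0.1608, T=0.260, ωT=0.755768, cosh=1.299448, sinh=0.829798; start (x,ẋ)=(-0.029100, -0.225900) → end (x,ẋ)=(-0.054150, 0.024123)
phase 2: p=0.2423, T=0.671, ωT=1.950463, cosh=3.587075, sinh=3.444866; start (x,ẋ)=(-0.054150, 0.024123) → end (x,ẋ)=(-0.792500, -2.881983)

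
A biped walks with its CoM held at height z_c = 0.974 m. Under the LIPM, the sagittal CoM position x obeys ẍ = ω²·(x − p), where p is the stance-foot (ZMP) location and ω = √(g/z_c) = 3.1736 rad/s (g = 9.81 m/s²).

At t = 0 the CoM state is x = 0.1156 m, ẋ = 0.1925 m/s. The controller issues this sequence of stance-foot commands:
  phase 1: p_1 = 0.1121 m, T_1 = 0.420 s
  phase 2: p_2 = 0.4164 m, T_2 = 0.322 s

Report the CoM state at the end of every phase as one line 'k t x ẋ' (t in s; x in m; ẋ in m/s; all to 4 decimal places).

phase 1: p=0.1121, T=0.420, ωT=1.332912, cosh=2.027889, sinh=1.764181; start (x,ẋ)=(0.115600, 0.192500) → end (x,ẋ)=(0.226207, 0.409964)
phase 2: p=0.4164, T=0.322, ωT=1.021899, cosh=1.569189, sinh=1.209278; start (x,ẋ)=(0.226207, 0.409964) → end (x,ẋ)=(0.274165, -0.086605)

1 0.4200 0.2262 0.4100
2 0.7420 0.2742 -0.0866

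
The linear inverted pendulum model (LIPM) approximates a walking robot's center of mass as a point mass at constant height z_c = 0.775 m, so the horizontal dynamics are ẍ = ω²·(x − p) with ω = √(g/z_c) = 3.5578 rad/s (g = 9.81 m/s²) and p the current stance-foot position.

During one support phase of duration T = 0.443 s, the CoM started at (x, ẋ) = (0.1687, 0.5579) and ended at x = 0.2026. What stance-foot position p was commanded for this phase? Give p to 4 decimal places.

p = 0.3850

ωT = 3.5578·0.443 = 1.576105; cosh(ωT) = 2.521432, sinh(ωT) = 2.314653
x(T) = p + (x₀−p)·cosh(ωT) + (ẋ₀/ω)·sinh(ωT) ⇒ p·(1 − cosh) = x(T) − x₀·cosh − (ẋ₀/ω)·sinh
numerator   = 0.2026 − (0.1687)·2.521432 − (0.5579/3.5578)·2.314653 = -0.585727
denominator = 1 − 2.521432 = -1.521432
p = -0.585727 / -1.521432 = 0.3850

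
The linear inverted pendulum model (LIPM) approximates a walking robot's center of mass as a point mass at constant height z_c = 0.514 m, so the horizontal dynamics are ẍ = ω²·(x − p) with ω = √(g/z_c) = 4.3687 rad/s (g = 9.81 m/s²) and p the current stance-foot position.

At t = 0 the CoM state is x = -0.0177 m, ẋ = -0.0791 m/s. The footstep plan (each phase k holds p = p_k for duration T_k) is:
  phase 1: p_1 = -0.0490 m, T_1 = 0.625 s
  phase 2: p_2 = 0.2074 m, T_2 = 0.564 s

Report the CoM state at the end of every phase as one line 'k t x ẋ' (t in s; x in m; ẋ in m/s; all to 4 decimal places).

phase 1: p=-0.0490, T=0.625, ωT=2.730437, cosh=7.702394, sinh=7.637203; start (x,ẋ)=(-0.017700, -0.079100) → end (x,ẋ)=(0.053805, 0.435054)
phase 2: p=0.2074, T=0.564, ωT=2.463947, cosh=5.918099, sinh=5.833000; start (x,ẋ)=(0.053805, 0.435054) → end (x,ẋ)=(-0.120714, -1.339307)

1 0.6250 0.0538 0.4351
2 1.1890 -0.1207 -1.3393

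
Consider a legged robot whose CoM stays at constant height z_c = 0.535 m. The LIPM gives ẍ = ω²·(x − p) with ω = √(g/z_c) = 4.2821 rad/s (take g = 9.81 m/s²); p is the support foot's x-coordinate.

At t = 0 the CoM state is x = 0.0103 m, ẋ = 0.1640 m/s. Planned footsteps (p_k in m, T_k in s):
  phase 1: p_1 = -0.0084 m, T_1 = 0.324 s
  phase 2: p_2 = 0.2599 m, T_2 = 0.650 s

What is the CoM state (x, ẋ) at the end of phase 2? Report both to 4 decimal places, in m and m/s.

x = -0.0724, ẋ = -1.3507

phase 1: p=-0.0084, T=0.324, ωT=1.387400, cosh=2.127075, sinh=1.877351; start (x,ẋ)=(0.010300, 0.164000) → end (x,ẋ)=(0.103277, 0.499170)
phase 2: p=0.2599, T=0.650, ωT=2.783365, cosh=8.117591, sinh=8.055761; start (x,ẋ)=(0.103277, 0.499170) → end (x,ẋ)=(-0.072432, -1.350747)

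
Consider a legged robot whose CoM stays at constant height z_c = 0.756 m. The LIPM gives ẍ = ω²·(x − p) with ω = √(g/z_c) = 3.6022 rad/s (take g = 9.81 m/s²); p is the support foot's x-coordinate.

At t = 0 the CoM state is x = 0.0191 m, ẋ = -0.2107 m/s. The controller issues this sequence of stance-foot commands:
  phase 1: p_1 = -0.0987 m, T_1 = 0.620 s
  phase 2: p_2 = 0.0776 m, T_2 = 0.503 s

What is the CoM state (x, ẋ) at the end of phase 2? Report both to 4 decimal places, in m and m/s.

x = 1.2191, ẋ = 4.2046

phase 1: p=-0.0987, T=0.620, ωT=2.233364, cosh=4.719185, sinh=4.612018; start (x,ẋ)=(0.019100, -0.210700) → end (x,ẋ)=(0.187454, 0.962728)
phase 2: p=0.0776, T=0.503, ωT=1.811907, cosh=3.142726, sinh=2.979383; start (x,ẋ)=(0.187454, 0.962728) → end (x,ẋ)=(1.219113, 4.204575)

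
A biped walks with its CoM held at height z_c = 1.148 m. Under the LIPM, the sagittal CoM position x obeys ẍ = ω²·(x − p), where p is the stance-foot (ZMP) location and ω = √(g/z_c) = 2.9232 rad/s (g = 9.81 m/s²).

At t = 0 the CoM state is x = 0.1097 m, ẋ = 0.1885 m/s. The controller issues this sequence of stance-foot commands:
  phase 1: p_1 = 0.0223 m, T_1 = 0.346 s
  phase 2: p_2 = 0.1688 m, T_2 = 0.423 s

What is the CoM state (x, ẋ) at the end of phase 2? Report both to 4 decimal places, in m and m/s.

phase 1: p=0.0223, T=0.346, ωT=1.011427, cosh=1.556611, sinh=1.192911; start (x,ẋ)=(0.109700, 0.188500) → end (x,ẋ)=(0.235272, 0.598195)
phase 2: p=0.1688, T=0.423, ωT=1.236514, cosh=1.866991, sinh=1.576596; start (x,ẋ)=(0.235272, 0.598195) → end (x,ẋ)=(0.615532, 1.423173)

x = 0.6155, ẋ = 1.4232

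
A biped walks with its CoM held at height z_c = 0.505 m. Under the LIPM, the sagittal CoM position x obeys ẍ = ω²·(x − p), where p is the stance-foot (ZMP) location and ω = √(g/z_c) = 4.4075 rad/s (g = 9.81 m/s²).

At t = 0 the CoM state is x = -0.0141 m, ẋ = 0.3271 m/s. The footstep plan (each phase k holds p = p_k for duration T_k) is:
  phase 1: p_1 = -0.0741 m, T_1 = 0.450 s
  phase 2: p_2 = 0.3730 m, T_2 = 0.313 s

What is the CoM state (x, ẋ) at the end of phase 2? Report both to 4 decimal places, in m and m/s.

phase 1: p=-0.0741, T=0.450, ωT=1.983375, cosh=3.702416, sinh=3.564812; start (x,ẋ)=(-0.014100, 0.327100) → end (x,ẋ)=(0.412605, 2.153775)
phase 2: p=0.3730, T=0.313, ωT=1.379547, cosh=2.112398, sinh=1.860705; start (x,ẋ)=(0.412605, 2.153775) → end (x,ẋ)=(1.365917, 4.874436)

x = 1.3659, ẋ = 4.8744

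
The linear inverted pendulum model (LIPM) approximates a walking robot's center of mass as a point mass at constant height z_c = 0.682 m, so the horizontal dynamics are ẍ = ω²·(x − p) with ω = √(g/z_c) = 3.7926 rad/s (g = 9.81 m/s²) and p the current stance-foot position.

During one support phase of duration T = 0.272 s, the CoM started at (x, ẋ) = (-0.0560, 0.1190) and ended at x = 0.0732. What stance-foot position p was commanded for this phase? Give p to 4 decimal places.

p = -0.2123

ωT = 3.7926·0.272 = 1.031587; cosh(ωT) = 1.580978, sinh(ωT) = 1.224537
x(T) = p + (x₀−p)·cosh(ωT) + (ẋ₀/ω)·sinh(ωT) ⇒ p·(1 − cosh) = x(T) − x₀·cosh − (ẋ₀/ω)·sinh
numerator   = 0.0732 − (-0.0560)·1.580978 − (0.1190/3.7926)·1.224537 = 0.123313
denominator = 1 − 1.580978 = -0.580978
p = 0.123313 / -0.580978 = -0.2123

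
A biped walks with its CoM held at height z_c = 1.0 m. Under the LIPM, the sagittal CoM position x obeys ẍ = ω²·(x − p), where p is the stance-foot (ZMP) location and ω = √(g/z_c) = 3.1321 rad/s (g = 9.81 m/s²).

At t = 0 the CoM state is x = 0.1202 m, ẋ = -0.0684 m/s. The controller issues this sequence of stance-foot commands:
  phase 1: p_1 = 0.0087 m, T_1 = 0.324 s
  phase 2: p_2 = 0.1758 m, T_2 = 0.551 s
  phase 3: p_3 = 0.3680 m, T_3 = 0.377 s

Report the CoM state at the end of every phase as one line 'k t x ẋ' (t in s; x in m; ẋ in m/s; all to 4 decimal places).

1 0.3240 0.1565 0.3117
2 0.8750 0.3906 0.7391
3 1.2520 0.7564 1.4217

phase 1: p=0.0087, T=0.324, ωT=1.014800, cosh=1.560644, sinh=1.198169; start (x,ẋ)=(0.120200, -0.068400) → end (x,ẋ)=(0.156546, 0.311687)
phase 2: p=0.1758, T=0.551, ωT=1.725787, cosh=2.897487, sinh=2.719454; start (x,ẋ)=(0.156546, 0.311687) → end (x,ẋ)=(0.390634, 0.739110)
phase 3: p=0.3680, T=0.377, ωT=1.180802, cosh=1.782008, sinh=1.474976; start (x,ẋ)=(0.390634, 0.739110) → end (x,ẋ)=(0.756398, 1.421666)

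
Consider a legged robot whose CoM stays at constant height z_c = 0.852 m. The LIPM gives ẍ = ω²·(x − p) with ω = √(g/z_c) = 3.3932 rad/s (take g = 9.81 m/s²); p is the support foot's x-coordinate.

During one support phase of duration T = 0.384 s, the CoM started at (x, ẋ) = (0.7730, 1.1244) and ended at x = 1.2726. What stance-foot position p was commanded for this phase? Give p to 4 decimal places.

ωT = 3.3932·0.384 = 1.302989; cosh(ωT) = 1.975999, sinh(ωT) = 1.704281
x(T) = p + (x₀−p)·cosh(ωT) + (ẋ₀/ω)·sinh(ωT) ⇒ p·(1 − cosh) = x(T) − x₀·cosh − (ẋ₀/ω)·sinh
numerator   = 1.2726 − (0.7730)·1.975999 − (1.1244/3.3932)·1.704281 = -0.819592
denominator = 1 − 1.975999 = -0.975999
p = -0.819592 / -0.975999 = 0.8397

p = 0.8397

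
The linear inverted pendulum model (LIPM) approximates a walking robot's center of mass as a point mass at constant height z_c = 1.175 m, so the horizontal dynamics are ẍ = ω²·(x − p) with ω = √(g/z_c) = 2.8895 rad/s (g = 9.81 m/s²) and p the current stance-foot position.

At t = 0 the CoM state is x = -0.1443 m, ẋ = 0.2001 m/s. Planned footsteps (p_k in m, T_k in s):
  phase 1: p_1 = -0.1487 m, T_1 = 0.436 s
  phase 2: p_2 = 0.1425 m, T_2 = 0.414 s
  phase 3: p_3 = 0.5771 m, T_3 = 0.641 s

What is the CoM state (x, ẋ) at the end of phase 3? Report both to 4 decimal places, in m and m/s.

phase 1: p=-0.1487, T=0.436, ωT=1.259822, cosh=1.904249, sinh=1.620545; start (x,ẋ)=(-0.144300, 0.200100) → end (x,ẋ)=(-0.028097, 0.401644)
phase 2: p=0.1425, T=0.414, ωT=1.196253, cosh=1.805012, sinh=1.502687; start (x,ẋ)=(-0.028097, 0.401644) → end (x,ẋ)=(0.043445, -0.015765)
phase 3: p=0.5771, T=0.641, ωT=1.852170, cosh=3.265264, sinh=3.108368; start (x,ẋ)=(0.043445, -0.015765) → end (x,ẋ)=(-1.182384, -4.844570)

x = -1.1824, ẋ = -4.8446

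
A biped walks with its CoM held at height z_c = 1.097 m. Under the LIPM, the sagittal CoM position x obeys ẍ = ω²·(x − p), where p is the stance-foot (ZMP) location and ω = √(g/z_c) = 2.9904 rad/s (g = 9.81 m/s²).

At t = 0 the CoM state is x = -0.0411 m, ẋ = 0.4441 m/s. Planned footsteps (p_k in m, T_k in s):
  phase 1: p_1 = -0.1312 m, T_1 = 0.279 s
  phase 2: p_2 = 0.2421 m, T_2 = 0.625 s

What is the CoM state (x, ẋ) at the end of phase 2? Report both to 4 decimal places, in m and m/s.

phase 1: p=-0.1312, T=0.279, ωT=0.834322, cosh=1.368710, sinh=0.934541; start (x,ẋ)=(-0.041100, 0.444100) → end (x,ẋ)=(0.130908, 0.859642)
phase 2: p=0.2421, T=0.625, ωT=1.869000, cosh=3.318045, sinh=3.163767; start (x,ẋ)=(0.130908, 0.859642) → end (x,ẋ)=(0.782640, 1.800353)

x = 0.7826, ẋ = 1.8004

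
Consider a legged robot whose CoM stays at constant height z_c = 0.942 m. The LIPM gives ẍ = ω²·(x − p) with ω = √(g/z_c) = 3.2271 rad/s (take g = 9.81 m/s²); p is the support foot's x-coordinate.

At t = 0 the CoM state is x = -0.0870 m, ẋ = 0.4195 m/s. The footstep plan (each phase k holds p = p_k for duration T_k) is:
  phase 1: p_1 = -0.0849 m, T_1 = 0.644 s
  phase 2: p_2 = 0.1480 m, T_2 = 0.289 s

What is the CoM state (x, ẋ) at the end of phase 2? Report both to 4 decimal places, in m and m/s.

phase 1: p=-0.0849, T=0.644, ωT=2.078252, cosh=4.057821, sinh=3.932672; start (x,ẋ)=(-0.087000, 0.419500) → end (x,ẋ)=(0.417798, 1.675604)
phase 2: p=0.1480, T=0.289, ωT=0.932632, cosh=1.467353, sinh=1.073836; start (x,ẋ)=(0.417798, 1.675604) → end (x,ẋ)=(1.101456, 3.393654)

x = 1.1015, ẋ = 3.3937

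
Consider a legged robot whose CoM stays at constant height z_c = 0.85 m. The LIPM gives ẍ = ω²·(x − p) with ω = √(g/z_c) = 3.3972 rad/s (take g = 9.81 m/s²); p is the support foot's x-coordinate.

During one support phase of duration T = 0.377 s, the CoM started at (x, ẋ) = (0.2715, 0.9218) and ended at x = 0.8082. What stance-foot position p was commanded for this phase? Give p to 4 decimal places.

ωT = 3.3972·0.377 = 1.280744; cosh(ωT) = 1.938574, sinh(ωT) = 1.660744
x(T) = p + (x₀−p)·cosh(ωT) + (ẋ₀/ω)·sinh(ωT) ⇒ p·(1 − cosh) = x(T) − x₀·cosh − (ẋ₀/ω)·sinh
numerator   = 0.8082 − (0.2715)·1.938574 − (0.9218/3.3972)·1.660744 = -0.168751
denominator = 1 − 1.938574 = -0.938574
p = -0.168751 / -0.938574 = 0.1798

p = 0.1798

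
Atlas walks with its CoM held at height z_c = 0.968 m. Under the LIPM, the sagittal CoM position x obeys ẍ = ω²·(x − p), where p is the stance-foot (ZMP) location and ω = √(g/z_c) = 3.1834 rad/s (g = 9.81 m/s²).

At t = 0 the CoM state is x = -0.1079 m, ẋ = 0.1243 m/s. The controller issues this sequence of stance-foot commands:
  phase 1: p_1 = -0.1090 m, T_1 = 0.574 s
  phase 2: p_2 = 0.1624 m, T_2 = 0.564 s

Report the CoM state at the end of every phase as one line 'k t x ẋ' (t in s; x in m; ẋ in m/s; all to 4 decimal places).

phase 1: p=-0.1090, T=0.574, ωT=1.827272, cosh=3.188877, sinh=3.028025; start (x,ẋ)=(-0.107900, 0.124300) → end (x,ẋ)=(0.012741, 0.406981)
phase 2: p=0.1624, T=0.564, ωT=1.795438, cosh=3.094082, sinh=2.928027; start (x,ẋ)=(0.012741, 0.406981) → end (x,ẋ)=(0.073675, -0.135753)

1 0.5740 0.0127 0.4070
2 1.1380 0.0737 -0.1358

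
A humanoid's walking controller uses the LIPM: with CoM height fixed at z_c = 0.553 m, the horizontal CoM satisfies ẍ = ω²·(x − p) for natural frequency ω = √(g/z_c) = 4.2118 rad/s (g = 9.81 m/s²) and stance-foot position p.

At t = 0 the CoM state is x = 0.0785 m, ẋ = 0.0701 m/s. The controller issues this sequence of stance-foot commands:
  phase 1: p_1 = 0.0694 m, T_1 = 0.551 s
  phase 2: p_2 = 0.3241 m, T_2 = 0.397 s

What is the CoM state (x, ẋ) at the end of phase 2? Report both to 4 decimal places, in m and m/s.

x = 0.3199, ẋ = 0.1845

phase 1: p=0.0694, T=0.551, ωT=2.320702, cosh=5.140511, sinh=5.042307; start (x,ẋ)=(0.078500, 0.070100) → end (x,ẋ)=(0.200101, 0.553608)
phase 2: p=0.3241, T=0.397, ωT=1.672085, cosh=2.755554, sinh=2.567699; start (x,ẋ)=(0.200101, 0.553608) → end (x,ẋ)=(0.319919, 0.184498)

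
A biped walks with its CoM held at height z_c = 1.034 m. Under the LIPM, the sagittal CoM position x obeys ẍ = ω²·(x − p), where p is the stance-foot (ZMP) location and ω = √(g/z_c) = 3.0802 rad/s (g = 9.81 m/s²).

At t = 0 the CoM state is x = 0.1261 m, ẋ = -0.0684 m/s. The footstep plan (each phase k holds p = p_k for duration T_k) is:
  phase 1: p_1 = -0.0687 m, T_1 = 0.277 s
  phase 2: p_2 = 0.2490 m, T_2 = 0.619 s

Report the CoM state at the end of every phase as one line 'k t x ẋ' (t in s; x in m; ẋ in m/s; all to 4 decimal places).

phase 1: p=-0.0687, T=0.277, ωT=0.853215, cosh=1.386612, sinh=0.960570; start (x,ẋ)=(0.126100, -0.068400) → end (x,ẋ)=(0.180081, 0.481519)
phase 2: p=0.2490, T=0.619, ωT=1.906644, cosh=3.439520, sinh=3.290942; start (x,ẋ)=(0.180081, 0.481519) → end (x,ẋ)=(0.526417, 0.957584)

1 0.2770 0.1801 0.4815
2 0.8960 0.5264 0.9576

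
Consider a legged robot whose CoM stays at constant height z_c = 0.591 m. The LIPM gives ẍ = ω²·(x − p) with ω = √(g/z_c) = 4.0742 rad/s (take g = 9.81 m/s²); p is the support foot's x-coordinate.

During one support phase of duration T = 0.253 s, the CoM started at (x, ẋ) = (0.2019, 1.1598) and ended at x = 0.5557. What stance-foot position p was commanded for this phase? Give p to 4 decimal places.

p = 0.1923

ωT = 4.0742·0.253 = 1.030773; cosh(ωT) = 1.579981, sinh(ωT) = 1.223250
x(T) = p + (x₀−p)·cosh(ωT) + (ẋ₀/ω)·sinh(ωT) ⇒ p·(1 − cosh) = x(T) − x₀·cosh − (ẋ₀/ω)·sinh
numerator   = 0.5557 − (0.2019)·1.579981 − (1.1598/4.0742)·1.223250 = -0.111520
denominator = 1 − 1.579981 = -0.579981
p = -0.111520 / -0.579981 = 0.1923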